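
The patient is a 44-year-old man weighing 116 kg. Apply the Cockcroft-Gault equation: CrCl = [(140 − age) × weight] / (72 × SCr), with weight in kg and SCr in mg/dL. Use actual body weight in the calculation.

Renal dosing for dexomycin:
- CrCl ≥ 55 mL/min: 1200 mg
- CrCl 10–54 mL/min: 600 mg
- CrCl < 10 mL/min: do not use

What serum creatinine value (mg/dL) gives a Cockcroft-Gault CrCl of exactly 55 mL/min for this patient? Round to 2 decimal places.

Standard dose requires CrCl ≥ 55 mL/min.
Set (140 − 44) × 116 / (72 × SCr) = 55
SCr = (140 − 44) × 116 / (72 × 55) = 2.812 mg/dL

2.81 mg/dL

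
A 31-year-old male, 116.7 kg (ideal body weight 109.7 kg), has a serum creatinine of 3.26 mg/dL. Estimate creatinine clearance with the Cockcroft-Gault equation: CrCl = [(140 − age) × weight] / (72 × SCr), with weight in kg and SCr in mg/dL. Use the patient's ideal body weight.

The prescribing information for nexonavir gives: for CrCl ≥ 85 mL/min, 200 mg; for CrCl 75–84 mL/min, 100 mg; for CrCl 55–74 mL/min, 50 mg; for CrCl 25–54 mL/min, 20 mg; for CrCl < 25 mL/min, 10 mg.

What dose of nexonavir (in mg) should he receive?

CrCl = (140 − 31) × 109.7 / (72 × 3.26) = 11957.3 / 234.72 ≈ 50.9 mL/min
CrCl ≈ 51 mL/min → bracket 25–54 mL/min.
Dose for this bracket: 20 mg.

20 mg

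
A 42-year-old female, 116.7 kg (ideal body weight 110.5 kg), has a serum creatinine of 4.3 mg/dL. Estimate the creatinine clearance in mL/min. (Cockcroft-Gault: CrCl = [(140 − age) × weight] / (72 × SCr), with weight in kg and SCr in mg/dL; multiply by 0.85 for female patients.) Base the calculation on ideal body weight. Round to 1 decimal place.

29.7 mL/min

CrCl = (140 − 42) × 110.5 / (72 × 4.3) × 0.85 = 10829.0 / 309.60 × 0.85 ≈ 29.7 mL/min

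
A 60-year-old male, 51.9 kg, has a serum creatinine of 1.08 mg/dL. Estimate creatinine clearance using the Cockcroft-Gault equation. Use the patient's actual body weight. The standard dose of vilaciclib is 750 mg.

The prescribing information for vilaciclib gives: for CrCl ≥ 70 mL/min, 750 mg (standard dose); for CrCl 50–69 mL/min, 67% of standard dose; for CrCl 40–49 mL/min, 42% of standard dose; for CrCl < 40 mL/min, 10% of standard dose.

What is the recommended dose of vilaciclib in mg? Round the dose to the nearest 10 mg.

500 mg

CrCl = (140 − 60) × 51.9 / (72 × 1.08) = 4152.0 / 77.76 ≈ 53.4 mL/min
CrCl ≈ 53 mL/min → bracket 50–69 mL/min.
67% of 750 mg = 502.5 mg → 500 mg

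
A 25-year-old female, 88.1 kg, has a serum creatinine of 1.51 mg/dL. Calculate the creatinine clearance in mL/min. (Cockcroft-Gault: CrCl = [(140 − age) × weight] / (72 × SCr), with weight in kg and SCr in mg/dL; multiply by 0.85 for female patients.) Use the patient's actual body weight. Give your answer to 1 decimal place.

79.2 mL/min

CrCl = (140 − 25) × 88.1 / (72 × 1.51) × 0.85 = 10131.5 / 108.72 × 0.85 ≈ 79.2 mL/min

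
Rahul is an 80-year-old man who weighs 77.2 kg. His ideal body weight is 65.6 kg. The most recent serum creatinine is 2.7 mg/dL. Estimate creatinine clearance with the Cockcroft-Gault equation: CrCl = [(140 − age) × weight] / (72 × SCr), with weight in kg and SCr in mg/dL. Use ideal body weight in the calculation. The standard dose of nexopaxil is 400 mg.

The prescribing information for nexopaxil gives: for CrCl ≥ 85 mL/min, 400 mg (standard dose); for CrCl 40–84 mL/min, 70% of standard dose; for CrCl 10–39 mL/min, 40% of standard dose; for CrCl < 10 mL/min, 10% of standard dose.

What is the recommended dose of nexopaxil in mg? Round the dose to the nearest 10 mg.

160 mg

CrCl = (140 − 80) × 65.6 / (72 × 2.7) = 3936.0 / 194.40 ≈ 20.2 mL/min
CrCl ≈ 20 mL/min → bracket 10–39 mL/min.
40% of 400 mg = 160 mg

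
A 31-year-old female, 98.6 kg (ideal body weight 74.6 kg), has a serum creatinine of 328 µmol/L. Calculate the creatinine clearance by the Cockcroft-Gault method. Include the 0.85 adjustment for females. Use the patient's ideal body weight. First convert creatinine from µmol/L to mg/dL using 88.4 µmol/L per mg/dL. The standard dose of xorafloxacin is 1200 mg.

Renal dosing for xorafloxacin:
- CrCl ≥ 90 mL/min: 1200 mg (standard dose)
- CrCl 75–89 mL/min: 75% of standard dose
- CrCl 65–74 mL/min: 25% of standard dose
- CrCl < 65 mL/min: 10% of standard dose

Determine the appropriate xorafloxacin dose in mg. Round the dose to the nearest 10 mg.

SCr = 328 / 88.4 = 3.71 mg/dL
CrCl = (140 − 31) × 74.6 / (72 × 3.71) × 0.85 = 8131.4 / 267.12 × 0.85 ≈ 25.9 mL/min
CrCl ≈ 26 mL/min → bracket < 65 mL/min.
10% of 1200 mg = 120 mg

120 mg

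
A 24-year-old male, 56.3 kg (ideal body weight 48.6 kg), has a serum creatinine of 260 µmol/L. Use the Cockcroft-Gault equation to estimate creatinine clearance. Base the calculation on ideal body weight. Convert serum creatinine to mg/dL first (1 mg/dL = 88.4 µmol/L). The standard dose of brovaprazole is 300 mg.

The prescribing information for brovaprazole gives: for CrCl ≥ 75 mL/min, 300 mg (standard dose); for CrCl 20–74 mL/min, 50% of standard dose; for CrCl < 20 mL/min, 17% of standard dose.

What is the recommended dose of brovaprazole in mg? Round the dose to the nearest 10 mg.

SCr = 260 / 88.4 = 2.941 mg/dL
CrCl = (140 − 24) × 48.6 / (72 × 2.941) = 5637.6 / 211.75 ≈ 26.6 mL/min
CrCl ≈ 27 mL/min → bracket 20–74 mL/min.
50% of 300 mg = 150 mg

150 mg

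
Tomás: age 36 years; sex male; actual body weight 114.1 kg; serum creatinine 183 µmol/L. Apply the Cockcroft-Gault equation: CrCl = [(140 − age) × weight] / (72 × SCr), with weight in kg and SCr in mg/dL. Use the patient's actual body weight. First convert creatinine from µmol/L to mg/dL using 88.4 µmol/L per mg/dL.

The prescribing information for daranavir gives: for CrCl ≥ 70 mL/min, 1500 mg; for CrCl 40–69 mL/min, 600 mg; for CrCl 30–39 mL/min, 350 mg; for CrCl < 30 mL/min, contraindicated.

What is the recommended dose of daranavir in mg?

1500 mg

SCr = 183 / 88.4 = 2.07 mg/dL
CrCl = (140 − 36) × 114.1 / (72 × 2.07) = 11866.4 / 149.04 ≈ 79.6 mL/min
CrCl ≈ 80 mL/min → bracket ≥ 70 mL/min.
Dose for this bracket: 1500 mg.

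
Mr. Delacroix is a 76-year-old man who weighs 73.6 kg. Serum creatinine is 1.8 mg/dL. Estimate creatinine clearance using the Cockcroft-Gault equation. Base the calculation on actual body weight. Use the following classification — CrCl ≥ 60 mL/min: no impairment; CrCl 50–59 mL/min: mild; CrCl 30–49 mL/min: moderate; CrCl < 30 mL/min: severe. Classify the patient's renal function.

moderate

CrCl = (140 − 76) × 73.6 / (72 × 1.8) = 4710.4 / 129.60 ≈ 36.3 mL/min
36 mL/min falls in the 'moderate' range.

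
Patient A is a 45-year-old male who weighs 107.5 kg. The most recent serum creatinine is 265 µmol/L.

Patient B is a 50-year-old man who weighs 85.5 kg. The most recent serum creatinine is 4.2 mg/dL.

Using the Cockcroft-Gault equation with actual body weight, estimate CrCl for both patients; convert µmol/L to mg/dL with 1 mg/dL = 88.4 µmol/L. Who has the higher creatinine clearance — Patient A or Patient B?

Patient A: SCr = 265 / 88.4 = 2.998 mg/dL
Patient A: CrCl = (140 − 45) × 107.5 / (72 × 2.998) = 10212.5 / 215.86 ≈ 47.3 mL/min
Patient B: CrCl = (140 − 50) × 85.5 / (72 × 4.2) = 7695.0 / 302.40 ≈ 25.4 mL/min
47.3 vs 25.4 mL/min → Patient A is higher.

Patient A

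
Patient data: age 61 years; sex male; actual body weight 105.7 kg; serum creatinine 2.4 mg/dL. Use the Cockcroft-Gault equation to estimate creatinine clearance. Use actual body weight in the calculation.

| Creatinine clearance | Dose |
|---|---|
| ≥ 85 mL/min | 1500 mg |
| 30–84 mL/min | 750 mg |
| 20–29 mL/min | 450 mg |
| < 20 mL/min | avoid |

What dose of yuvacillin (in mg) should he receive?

CrCl = (140 − 61) × 105.7 / (72 × 2.4) = 8350.3 / 172.80 ≈ 48.3 mL/min
CrCl ≈ 48 mL/min → bracket 30–84 mL/min.
Dose for this bracket: 750 mg.

750 mg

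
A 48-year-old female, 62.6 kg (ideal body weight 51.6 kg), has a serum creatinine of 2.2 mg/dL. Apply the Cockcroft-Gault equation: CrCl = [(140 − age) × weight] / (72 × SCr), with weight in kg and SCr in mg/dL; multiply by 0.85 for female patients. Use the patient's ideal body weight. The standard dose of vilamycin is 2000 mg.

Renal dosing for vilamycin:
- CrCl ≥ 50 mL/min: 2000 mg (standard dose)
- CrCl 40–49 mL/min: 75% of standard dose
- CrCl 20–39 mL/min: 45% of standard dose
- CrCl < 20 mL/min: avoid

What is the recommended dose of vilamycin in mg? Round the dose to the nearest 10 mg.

900 mg

CrCl = (140 − 48) × 51.6 / (72 × 2.2) × 0.85 = 4747.2 / 158.40 × 0.85 ≈ 25.5 mL/min
CrCl ≈ 25 mL/min → bracket 20–39 mL/min.
45% of 2000 mg = 900 mg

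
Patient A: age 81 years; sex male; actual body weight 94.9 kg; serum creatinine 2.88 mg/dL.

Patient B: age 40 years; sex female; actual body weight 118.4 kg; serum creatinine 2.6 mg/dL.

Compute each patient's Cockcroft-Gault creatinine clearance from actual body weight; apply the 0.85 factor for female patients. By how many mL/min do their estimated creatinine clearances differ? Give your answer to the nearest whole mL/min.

27 mL/min

Patient A: CrCl = (140 − 81) × 94.9 / (72 × 2.88) = 5599.1 / 207.36 ≈ 27.0 mL/min
Patient B: CrCl = (140 − 40) × 118.4 / (72 × 2.6) × 0.85 = 11840.0 / 187.20 × 0.85 ≈ 53.8 mL/min
|27.0 − 53.8| = 26.8 mL/min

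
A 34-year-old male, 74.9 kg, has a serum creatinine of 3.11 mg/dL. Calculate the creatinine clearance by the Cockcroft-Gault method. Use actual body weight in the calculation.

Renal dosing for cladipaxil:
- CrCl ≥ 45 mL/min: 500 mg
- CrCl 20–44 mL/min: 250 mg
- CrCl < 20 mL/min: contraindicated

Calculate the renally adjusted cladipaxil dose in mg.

250 mg

CrCl = (140 − 34) × 74.9 / (72 × 3.11) = 7939.4 / 223.92 ≈ 35.5 mL/min
CrCl ≈ 35 mL/min → bracket 20–44 mL/min.
Dose for this bracket: 250 mg.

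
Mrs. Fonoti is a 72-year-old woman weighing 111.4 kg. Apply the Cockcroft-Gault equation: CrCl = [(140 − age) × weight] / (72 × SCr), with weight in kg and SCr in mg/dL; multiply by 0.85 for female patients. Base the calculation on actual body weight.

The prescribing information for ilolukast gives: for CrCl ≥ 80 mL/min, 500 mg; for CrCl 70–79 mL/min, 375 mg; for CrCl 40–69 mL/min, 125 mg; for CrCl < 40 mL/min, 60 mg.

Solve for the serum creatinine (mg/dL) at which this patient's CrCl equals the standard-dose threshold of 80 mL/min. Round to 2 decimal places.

Standard dose requires CrCl ≥ 80 mL/min.
Set (140 − 72) × 111.4 × 0.85 / (72 × SCr) = 80
SCr = (140 − 72) × 111.4 × 0.85 / (72 × 80) = 1.118 mg/dL

1.12 mg/dL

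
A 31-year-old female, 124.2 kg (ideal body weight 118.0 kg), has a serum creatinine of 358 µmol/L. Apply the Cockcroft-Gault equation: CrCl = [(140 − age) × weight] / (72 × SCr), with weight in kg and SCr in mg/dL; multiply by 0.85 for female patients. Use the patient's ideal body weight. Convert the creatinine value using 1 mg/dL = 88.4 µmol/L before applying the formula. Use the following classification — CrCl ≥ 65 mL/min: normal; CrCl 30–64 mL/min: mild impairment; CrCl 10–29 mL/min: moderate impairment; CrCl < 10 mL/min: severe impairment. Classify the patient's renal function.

mild impairment

SCr = 358 / 88.4 = 4.05 mg/dL
CrCl = (140 − 31) × 118 / (72 × 4.05) × 0.85 = 12862.0 / 291.60 × 0.85 ≈ 37.5 mL/min
37 mL/min falls in the 'mild impairment' range.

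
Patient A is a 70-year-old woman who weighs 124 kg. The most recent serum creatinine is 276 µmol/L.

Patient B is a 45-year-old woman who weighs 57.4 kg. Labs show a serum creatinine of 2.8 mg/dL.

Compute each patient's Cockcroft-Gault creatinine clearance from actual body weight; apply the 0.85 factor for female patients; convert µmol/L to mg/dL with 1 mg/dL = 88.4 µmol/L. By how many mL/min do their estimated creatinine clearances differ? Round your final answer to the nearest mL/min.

10 mL/min

Patient A: SCr = 276 / 88.4 = 3.122 mg/dL
Patient A: CrCl = (140 − 70) × 124 / (72 × 3.122) × 0.85 = 8680.0 / 224.78 × 0.85 ≈ 32.8 mL/min
Patient B: CrCl = (140 − 45) × 57.4 / (72 × 2.8) × 0.85 = 5453.0 / 201.60 × 0.85 ≈ 23.0 mL/min
|32.8 − 23.0| = 9.8 mL/min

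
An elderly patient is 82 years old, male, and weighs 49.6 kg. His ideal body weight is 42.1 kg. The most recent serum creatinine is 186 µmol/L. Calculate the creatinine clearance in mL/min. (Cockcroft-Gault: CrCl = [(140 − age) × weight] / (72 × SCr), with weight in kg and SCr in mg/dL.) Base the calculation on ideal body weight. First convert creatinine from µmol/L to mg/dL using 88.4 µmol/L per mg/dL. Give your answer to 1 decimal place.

SCr = 186 / 88.4 = 2.104 mg/dL
CrCl = (140 − 82) × 42.1 / (72 × 2.104) = 2441.8 / 151.49 ≈ 16.1 mL/min

16.1 mL/min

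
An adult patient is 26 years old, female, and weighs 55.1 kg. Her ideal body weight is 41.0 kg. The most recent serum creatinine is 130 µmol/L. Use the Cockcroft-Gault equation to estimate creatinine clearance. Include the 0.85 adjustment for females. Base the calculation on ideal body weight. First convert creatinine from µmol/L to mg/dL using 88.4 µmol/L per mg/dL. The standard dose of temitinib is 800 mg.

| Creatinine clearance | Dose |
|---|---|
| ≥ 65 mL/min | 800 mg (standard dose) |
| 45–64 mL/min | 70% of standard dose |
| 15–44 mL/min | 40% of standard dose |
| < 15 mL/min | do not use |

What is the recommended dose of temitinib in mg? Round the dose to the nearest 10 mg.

SCr = 130 / 88.4 = 1.471 mg/dL
CrCl = (140 − 26) × 41 / (72 × 1.471) × 0.85 = 4674.0 / 105.91 × 0.85 ≈ 37.5 mL/min
CrCl ≈ 38 mL/min → bracket 15–44 mL/min.
40% of 800 mg = 320 mg

320 mg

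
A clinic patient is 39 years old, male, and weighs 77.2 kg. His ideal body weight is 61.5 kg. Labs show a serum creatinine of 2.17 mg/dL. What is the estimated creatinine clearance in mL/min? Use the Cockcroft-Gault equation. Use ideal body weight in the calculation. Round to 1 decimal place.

39.8 mL/min

CrCl = (140 − 39) × 61.5 / (72 × 2.17) = 6211.5 / 156.24 ≈ 39.8 mL/min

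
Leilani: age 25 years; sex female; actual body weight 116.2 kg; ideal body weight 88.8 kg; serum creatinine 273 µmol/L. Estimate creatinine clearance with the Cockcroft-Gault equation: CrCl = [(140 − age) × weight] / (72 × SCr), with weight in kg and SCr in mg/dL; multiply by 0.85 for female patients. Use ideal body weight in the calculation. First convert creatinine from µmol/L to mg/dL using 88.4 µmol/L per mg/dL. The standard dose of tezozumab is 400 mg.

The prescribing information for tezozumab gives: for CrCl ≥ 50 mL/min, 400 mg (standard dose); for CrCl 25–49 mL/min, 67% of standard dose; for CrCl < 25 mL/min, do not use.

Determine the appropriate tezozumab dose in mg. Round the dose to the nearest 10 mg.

270 mg

SCr = 273 / 88.4 = 3.088 mg/dL
CrCl = (140 − 25) × 88.8 / (72 × 3.088) × 0.85 = 10212.0 / 222.34 × 0.85 ≈ 39.0 mL/min
CrCl ≈ 39 mL/min → bracket 25–49 mL/min.
67% of 400 mg = 268 mg → 270 mg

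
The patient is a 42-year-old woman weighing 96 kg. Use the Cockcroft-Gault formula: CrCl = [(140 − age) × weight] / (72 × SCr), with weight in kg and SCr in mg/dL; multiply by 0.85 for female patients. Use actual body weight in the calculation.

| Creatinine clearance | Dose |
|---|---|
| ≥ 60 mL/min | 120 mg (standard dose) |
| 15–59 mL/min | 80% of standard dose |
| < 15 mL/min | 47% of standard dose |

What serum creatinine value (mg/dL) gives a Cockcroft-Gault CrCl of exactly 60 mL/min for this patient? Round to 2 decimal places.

Standard dose requires CrCl ≥ 60 mL/min.
Set (140 − 42) × 96 × 0.85 / (72 × SCr) = 60
SCr = (140 − 42) × 96 × 0.85 / (72 × 60) = 1.851 mg/dL

1.85 mg/dL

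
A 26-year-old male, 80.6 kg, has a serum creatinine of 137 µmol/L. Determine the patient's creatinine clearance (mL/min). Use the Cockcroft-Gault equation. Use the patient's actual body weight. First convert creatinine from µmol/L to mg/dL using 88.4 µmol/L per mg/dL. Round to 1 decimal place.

82.3 mL/min

SCr = 137 / 88.4 = 1.55 mg/dL
CrCl = (140 − 26) × 80.6 / (72 × 1.55) = 9188.4 / 111.60 ≈ 82.3 mL/min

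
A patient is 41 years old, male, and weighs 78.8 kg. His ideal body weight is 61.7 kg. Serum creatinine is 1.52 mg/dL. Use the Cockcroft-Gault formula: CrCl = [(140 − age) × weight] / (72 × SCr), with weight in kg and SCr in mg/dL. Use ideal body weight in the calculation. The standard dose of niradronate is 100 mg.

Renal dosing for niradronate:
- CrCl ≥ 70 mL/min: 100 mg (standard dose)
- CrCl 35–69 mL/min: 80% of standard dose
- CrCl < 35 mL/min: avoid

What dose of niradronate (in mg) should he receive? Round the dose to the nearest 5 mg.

80 mg

CrCl = (140 − 41) × 61.7 / (72 × 1.52) = 6108.3 / 109.44 ≈ 55.8 mL/min
CrCl ≈ 56 mL/min → bracket 35–69 mL/min.
80% of 100 mg = 80 mg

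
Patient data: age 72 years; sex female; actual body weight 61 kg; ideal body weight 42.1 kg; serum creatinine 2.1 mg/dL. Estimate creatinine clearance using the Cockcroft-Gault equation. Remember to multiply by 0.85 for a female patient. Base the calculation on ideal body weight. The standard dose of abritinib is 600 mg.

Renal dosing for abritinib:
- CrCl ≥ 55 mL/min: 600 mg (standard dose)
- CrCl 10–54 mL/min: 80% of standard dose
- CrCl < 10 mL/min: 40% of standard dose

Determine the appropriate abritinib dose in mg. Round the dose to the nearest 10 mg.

480 mg

CrCl = (140 − 72) × 42.1 / (72 × 2.1) × 0.85 = 2862.8 / 151.20 × 0.85 ≈ 16.1 mL/min
CrCl ≈ 16 mL/min → bracket 10–54 mL/min.
80% of 600 mg = 480 mg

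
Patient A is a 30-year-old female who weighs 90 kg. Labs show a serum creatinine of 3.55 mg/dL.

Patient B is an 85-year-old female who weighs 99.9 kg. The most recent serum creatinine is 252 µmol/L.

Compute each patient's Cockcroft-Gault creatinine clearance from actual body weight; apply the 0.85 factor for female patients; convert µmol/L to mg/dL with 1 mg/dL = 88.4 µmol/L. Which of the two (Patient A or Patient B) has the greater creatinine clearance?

Patient A

Patient A: CrCl = (140 − 30) × 90 / (72 × 3.55) × 0.85 = 9900.0 / 255.60 × 0.85 ≈ 32.9 mL/min
Patient B: SCr = 252 / 88.4 = 2.851 mg/dL
Patient B: CrCl = (140 − 85) × 99.9 / (72 × 2.851) × 0.85 = 5494.5 / 205.27 × 0.85 ≈ 22.8 mL/min
32.9 vs 22.8 mL/min → Patient A is higher.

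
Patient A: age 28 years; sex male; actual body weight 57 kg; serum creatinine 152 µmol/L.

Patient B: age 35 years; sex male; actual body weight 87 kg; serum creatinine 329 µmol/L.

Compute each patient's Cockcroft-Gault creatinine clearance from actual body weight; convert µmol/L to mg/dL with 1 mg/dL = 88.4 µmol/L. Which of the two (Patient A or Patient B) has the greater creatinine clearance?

Patient A: SCr = 152 / 88.4 = 1.719 mg/dL
Patient A: CrCl = (140 − 28) × 57 / (72 × 1.719) = 6384.0 / 123.77 ≈ 51.6 mL/min
Patient B: SCr = 329 / 88.4 = 3.722 mg/dL
Patient B: CrCl = (140 − 35) × 87 / (72 × 3.722) = 9135.0 / 267.98 ≈ 34.1 mL/min
51.6 vs 34.1 mL/min → Patient A is higher.

Patient A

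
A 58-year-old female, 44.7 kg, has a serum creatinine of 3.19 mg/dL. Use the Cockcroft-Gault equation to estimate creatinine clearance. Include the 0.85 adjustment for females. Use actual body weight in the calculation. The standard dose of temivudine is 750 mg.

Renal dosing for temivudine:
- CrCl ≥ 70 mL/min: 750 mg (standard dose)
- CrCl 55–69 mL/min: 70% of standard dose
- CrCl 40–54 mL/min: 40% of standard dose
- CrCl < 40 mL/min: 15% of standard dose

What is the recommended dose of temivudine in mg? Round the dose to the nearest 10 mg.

110 mg

CrCl = (140 − 58) × 44.7 / (72 × 3.19) × 0.85 = 3665.4 / 229.68 × 0.85 ≈ 13.6 mL/min
CrCl ≈ 14 mL/min → bracket < 40 mL/min.
15% of 750 mg = 112.5 mg → 110 mg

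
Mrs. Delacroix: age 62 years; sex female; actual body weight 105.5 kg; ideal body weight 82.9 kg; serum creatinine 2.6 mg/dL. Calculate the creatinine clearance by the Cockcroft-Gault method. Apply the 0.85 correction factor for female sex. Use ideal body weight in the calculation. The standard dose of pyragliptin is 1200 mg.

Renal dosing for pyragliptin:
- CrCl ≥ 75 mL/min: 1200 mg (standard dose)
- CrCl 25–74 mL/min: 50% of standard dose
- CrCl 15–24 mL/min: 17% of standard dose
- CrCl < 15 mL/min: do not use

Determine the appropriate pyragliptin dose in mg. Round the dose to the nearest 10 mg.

CrCl = (140 − 62) × 82.9 / (72 × 2.6) × 0.85 = 6466.2 / 187.20 × 0.85 ≈ 29.4 mL/min
CrCl ≈ 29 mL/min → bracket 25–74 mL/min.
50% of 1200 mg = 600 mg

600 mg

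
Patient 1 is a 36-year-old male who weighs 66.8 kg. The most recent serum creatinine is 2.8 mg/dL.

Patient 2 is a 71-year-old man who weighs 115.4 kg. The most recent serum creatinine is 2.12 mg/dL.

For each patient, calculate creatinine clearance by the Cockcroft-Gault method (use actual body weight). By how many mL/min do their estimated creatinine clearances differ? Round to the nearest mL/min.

18 mL/min

Patient 1: CrCl = (140 − 36) × 66.8 / (72 × 2.8) = 6947.2 / 201.60 ≈ 34.5 mL/min
Patient 2: CrCl = (140 − 71) × 115.4 / (72 × 2.12) = 7962.6 / 152.64 ≈ 52.2 mL/min
|34.5 − 52.2| = 17.7 mL/min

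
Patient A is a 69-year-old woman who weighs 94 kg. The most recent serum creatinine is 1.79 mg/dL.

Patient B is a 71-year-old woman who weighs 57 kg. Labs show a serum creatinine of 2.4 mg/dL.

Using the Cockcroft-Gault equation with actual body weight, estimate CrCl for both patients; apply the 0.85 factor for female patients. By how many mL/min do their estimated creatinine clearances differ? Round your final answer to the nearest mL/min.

Patient A: CrCl = (140 − 69) × 94 / (72 × 1.79) × 0.85 = 6674.0 / 128.88 × 0.85 ≈ 44.0 mL/min
Patient B: CrCl = (140 − 71) × 57 / (72 × 2.4) × 0.85 = 3933.0 / 172.80 × 0.85 ≈ 19.3 mL/min
|44.0 − 19.3| = 24.7 mL/min

25 mL/min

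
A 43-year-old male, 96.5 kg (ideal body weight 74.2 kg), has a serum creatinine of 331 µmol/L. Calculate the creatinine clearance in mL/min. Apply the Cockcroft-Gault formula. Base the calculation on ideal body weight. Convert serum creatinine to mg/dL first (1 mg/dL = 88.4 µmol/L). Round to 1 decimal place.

26.7 mL/min

SCr = 331 / 88.4 = 3.744 mg/dL
CrCl = (140 − 43) × 74.2 / (72 × 3.744) = 7197.4 / 269.57 ≈ 26.7 mL/min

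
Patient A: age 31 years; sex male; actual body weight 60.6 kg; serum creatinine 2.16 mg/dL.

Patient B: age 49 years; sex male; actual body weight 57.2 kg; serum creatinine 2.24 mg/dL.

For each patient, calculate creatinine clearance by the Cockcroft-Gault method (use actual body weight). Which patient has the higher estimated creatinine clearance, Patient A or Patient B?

Patient A

Patient A: CrCl = (140 − 31) × 60.6 / (72 × 2.16) = 6605.4 / 155.52 ≈ 42.5 mL/min
Patient B: CrCl = (140 − 49) × 57.2 / (72 × 2.24) = 5205.2 / 161.28 ≈ 32.3 mL/min
42.5 vs 32.3 mL/min → Patient A is higher.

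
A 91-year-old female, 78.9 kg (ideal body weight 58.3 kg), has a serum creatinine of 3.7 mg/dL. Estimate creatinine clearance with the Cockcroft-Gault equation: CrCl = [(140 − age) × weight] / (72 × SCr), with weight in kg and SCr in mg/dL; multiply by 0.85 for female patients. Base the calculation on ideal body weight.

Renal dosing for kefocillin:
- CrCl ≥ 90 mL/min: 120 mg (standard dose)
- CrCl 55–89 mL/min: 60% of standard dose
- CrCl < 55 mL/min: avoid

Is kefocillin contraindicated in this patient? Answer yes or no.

CrCl = (140 − 91) × 58.3 / (72 × 3.7) × 0.85 = 2856.7 / 266.40 × 0.85 ≈ 9.1 mL/min
CrCl ≈ 9 mL/min, which is < 55 mL/min.

yes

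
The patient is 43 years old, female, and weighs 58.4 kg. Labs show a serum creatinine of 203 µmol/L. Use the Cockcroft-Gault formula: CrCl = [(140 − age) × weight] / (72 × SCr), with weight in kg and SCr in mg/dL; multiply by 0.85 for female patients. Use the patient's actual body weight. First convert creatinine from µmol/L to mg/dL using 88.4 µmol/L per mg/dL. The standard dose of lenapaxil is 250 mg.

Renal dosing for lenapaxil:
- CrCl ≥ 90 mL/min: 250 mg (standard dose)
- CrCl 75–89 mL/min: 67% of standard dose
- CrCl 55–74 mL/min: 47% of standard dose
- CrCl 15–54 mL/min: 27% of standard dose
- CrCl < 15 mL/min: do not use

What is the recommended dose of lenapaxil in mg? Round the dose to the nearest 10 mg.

SCr = 203 / 88.4 = 2.296 mg/dL
CrCl = (140 − 43) × 58.4 / (72 × 2.296) × 0.85 = 5664.8 / 165.31 × 0.85 ≈ 29.1 mL/min
CrCl ≈ 29 mL/min → bracket 15–54 mL/min.
27% of 250 mg = 67.5 mg → 70 mg

70 mg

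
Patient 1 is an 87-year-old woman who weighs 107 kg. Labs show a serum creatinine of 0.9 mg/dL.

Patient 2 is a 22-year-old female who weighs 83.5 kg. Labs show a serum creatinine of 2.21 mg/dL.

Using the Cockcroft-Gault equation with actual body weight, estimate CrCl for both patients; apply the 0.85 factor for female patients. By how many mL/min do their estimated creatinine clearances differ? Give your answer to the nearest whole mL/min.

22 mL/min

Patient 1: CrCl = (140 − 87) × 107 / (72 × 0.9) × 0.85 = 5671.0 / 64.80 × 0.85 ≈ 74.4 mL/min
Patient 2: CrCl = (140 − 22) × 83.5 / (72 × 2.21) × 0.85 = 9853.0 / 159.12 × 0.85 ≈ 52.6 mL/min
|74.4 − 52.6| = 21.8 mL/min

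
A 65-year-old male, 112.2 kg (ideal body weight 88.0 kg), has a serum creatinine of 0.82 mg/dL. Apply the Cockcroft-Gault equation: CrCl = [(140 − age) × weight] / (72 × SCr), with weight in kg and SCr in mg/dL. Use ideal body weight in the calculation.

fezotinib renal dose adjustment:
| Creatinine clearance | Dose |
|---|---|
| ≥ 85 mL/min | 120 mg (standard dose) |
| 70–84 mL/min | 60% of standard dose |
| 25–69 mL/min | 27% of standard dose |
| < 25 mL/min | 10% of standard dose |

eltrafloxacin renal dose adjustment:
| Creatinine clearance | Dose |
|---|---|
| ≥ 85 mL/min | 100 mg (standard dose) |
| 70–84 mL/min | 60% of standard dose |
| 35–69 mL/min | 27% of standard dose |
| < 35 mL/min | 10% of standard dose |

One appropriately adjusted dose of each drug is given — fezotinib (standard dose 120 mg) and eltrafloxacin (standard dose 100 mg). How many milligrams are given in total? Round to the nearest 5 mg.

220 mg

CrCl = (140 − 65) × 88 / (72 × 0.82) = 6600.0 / 59.04 ≈ 111.8 mL/min
CrCl ≈ 112 mL/min.
fezotinib: ≥ 85 mL/min → 100% of 120 mg = 120 mg.
eltrafloxacin: ≥ 85 mL/min → 100% of 100 mg = 100 mg.
Total = 120 + 100 = 220 mg.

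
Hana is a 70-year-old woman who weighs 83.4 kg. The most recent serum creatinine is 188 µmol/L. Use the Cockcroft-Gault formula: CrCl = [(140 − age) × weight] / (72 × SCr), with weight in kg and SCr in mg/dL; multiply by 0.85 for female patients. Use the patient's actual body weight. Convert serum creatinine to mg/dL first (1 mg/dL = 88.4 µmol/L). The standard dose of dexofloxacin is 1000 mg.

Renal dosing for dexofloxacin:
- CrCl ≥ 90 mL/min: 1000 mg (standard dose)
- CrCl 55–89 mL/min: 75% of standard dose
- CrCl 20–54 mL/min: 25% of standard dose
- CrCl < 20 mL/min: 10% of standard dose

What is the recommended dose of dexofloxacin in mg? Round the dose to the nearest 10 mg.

250 mg

SCr = 188 / 88.4 = 2.127 mg/dL
CrCl = (140 − 70) × 83.4 / (72 × 2.127) × 0.85 = 5838.0 / 153.14 × 0.85 ≈ 32.4 mL/min
CrCl ≈ 32 mL/min → bracket 20–54 mL/min.
25% of 1000 mg = 250 mg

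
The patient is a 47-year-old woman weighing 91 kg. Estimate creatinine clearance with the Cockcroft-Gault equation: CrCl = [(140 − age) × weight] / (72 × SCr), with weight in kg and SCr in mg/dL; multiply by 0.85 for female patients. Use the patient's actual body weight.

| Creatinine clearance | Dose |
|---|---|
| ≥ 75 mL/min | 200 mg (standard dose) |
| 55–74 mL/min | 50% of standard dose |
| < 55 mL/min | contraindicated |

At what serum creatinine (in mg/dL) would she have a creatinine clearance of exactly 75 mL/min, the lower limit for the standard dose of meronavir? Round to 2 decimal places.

Standard dose requires CrCl ≥ 75 mL/min.
Set (140 − 47) × 91 × 0.85 / (72 × SCr) = 75
SCr = (140 − 47) × 91 × 0.85 / (72 × 75) = 1.332 mg/dL

1.33 mg/dL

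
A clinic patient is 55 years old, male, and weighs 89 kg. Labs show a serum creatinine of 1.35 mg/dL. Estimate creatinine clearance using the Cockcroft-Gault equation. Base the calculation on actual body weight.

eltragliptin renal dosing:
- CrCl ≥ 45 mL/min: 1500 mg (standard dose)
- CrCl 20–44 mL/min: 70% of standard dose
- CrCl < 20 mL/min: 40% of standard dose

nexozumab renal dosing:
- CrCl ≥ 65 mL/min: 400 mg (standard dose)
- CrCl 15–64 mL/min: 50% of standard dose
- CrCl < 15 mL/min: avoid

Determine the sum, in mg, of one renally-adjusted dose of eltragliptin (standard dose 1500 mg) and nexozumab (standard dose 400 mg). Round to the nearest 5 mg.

CrCl = (140 − 55) × 89 / (72 × 1.35) = 7565.0 / 97.20 ≈ 77.8 mL/min
CrCl ≈ 78 mL/min.
eltragliptin: ≥ 45 mL/min → 100% of 1500 mg = 1500 mg.
nexozumab: ≥ 65 mL/min → 100% of 400 mg = 400 mg.
Total = 1500 + 400 = 1900 mg.

1900 mg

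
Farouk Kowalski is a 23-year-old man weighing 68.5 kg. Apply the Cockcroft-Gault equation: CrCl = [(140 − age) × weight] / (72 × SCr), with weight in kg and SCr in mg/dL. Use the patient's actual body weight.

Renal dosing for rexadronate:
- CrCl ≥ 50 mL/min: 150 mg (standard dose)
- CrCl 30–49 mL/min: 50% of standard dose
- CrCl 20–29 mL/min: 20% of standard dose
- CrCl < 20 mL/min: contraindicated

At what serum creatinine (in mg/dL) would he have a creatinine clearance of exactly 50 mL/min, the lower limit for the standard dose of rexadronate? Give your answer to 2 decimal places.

Standard dose requires CrCl ≥ 50 mL/min.
Set (140 − 23) × 68.5 / (72 × SCr) = 50
SCr = (140 − 23) × 68.5 / (72 × 50) = 2.226 mg/dL

2.23 mg/dL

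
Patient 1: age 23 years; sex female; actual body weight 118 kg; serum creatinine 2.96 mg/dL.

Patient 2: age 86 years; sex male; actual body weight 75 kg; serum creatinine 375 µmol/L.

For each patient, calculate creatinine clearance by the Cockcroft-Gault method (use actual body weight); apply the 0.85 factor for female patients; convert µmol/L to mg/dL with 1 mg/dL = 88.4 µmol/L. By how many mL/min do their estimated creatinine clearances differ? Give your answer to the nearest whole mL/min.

42 mL/min

Patient 1: CrCl = (140 − 23) × 118 / (72 × 2.96) × 0.85 = 13806.0 / 213.12 × 0.85 ≈ 55.1 mL/min
Patient 2: SCr = 375 / 88.4 = 4.242 mg/dL
Patient 2: CrCl = (140 − 86) × 75 / (72 × 4.242) = 4050.0 / 305.42 ≈ 13.3 mL/min
|55.1 − 13.3| = 41.8 mL/min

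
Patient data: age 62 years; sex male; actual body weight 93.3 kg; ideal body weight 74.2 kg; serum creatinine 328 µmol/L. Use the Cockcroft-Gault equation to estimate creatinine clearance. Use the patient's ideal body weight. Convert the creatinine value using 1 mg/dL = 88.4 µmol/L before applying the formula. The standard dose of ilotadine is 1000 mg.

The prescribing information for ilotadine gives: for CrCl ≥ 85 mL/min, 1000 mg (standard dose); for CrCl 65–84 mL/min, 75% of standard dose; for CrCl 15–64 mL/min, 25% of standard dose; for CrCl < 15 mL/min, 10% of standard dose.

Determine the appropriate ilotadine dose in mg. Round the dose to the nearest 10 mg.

250 mg

SCr = 328 / 88.4 = 3.71 mg/dL
CrCl = (140 − 62) × 74.2 / (72 × 3.71) = 5787.6 / 267.12 ≈ 21.7 mL/min
CrCl ≈ 22 mL/min → bracket 15–64 mL/min.
25% of 1000 mg = 250 mg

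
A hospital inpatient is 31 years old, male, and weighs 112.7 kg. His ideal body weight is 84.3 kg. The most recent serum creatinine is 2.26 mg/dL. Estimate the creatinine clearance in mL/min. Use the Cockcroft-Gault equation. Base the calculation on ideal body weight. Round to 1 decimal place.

56.5 mL/min

CrCl = (140 − 31) × 84.3 / (72 × 2.26) = 9188.7 / 162.72 ≈ 56.5 mL/min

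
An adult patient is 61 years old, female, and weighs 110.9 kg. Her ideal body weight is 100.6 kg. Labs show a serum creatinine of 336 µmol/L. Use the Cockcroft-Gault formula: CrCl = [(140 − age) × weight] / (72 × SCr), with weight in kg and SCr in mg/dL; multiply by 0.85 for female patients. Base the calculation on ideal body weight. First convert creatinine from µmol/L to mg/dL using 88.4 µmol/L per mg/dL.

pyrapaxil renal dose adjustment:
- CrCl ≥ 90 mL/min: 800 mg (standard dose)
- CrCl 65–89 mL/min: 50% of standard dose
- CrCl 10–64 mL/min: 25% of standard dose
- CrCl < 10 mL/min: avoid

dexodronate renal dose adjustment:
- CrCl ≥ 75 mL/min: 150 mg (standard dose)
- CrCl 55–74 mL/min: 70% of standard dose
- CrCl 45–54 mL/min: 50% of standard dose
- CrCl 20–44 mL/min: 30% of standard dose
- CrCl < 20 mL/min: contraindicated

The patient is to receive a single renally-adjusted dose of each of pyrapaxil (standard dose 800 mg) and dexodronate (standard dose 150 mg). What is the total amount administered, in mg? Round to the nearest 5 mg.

SCr = 336 / 88.4 = 3.801 mg/dL
CrCl = (140 − 61) × 100.6 / (72 × 3.801) × 0.85 = 7947.4 / 273.67 × 0.85 ≈ 24.7 mL/min
CrCl ≈ 25 mL/min.
pyrapaxil: 10–64 mL/min → 25% of 800 mg = 200 mg.
dexodronate: 20–44 mL/min → 30% of 150 mg = 45 mg.
Total = 200 + 45 = 245 mg.

245 mg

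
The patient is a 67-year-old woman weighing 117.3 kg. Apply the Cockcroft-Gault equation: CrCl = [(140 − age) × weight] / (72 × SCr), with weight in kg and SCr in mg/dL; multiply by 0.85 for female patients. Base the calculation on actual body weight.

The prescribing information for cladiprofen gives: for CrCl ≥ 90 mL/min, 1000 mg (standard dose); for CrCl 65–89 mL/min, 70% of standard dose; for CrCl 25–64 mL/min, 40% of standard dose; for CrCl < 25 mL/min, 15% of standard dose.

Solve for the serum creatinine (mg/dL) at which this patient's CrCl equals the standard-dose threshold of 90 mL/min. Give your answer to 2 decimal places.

Standard dose requires CrCl ≥ 90 mL/min.
Set (140 − 67) × 117.3 × 0.85 / (72 × SCr) = 90
SCr = (140 − 67) × 117.3 × 0.85 / (72 × 90) = 1.123 mg/dL

1.12 mg/dL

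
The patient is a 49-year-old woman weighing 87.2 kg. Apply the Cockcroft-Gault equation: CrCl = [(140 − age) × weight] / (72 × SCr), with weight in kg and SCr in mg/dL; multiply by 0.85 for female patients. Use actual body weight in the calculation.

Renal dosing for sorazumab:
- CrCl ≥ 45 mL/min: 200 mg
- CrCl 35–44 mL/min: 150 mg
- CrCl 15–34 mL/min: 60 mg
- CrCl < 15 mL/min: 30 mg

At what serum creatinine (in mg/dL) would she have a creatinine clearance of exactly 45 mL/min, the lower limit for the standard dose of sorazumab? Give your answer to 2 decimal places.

Standard dose requires CrCl ≥ 45 mL/min.
Set (140 − 49) × 87.2 × 0.85 / (72 × SCr) = 45
SCr = (140 − 49) × 87.2 × 0.85 / (72 × 45) = 2.082 mg/dL

2.08 mg/dL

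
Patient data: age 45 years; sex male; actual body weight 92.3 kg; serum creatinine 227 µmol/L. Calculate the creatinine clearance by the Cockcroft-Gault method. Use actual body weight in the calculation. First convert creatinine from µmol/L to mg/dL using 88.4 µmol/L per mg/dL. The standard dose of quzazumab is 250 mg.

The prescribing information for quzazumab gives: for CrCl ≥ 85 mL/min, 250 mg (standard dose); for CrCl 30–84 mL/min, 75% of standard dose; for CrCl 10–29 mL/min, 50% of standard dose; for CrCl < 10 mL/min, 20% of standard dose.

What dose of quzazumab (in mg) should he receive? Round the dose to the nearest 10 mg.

190 mg

SCr = 227 / 88.4 = 2.568 mg/dL
CrCl = (140 − 45) × 92.3 / (72 × 2.568) = 8768.5 / 184.90 ≈ 47.4 mL/min
CrCl ≈ 47 mL/min → bracket 30–84 mL/min.
75% of 250 mg = 187.5 mg → 190 mg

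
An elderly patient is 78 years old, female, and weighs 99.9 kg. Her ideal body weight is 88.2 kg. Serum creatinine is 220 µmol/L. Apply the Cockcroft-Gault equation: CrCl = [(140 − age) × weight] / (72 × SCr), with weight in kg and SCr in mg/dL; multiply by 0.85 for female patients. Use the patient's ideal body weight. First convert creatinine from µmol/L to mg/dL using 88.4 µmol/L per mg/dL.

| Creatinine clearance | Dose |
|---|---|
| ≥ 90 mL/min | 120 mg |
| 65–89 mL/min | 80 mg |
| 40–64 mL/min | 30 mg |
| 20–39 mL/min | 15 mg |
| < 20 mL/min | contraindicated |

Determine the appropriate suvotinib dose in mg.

SCr = 220 / 88.4 = 2.489 mg/dL
CrCl = (140 − 78) × 88.2 / (72 × 2.489) × 0.85 = 5468.4 / 179.21 × 0.85 ≈ 25.9 mL/min
CrCl ≈ 26 mL/min → bracket 20–39 mL/min.
Dose for this bracket: 15 mg.

15 mg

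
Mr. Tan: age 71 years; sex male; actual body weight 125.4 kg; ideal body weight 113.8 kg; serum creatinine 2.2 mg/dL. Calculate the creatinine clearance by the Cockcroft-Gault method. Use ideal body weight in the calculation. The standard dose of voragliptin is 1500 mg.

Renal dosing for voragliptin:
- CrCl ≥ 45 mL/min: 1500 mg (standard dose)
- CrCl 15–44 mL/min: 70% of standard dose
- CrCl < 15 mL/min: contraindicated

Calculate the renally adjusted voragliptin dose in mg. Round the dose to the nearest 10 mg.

1500 mg

CrCl = (140 − 71) × 113.8 / (72 × 2.2) = 7852.2 / 158.40 ≈ 49.6 mL/min
CrCl ≈ 50 mL/min → bracket ≥ 45 mL/min.
100% of 1500 mg = 1500 mg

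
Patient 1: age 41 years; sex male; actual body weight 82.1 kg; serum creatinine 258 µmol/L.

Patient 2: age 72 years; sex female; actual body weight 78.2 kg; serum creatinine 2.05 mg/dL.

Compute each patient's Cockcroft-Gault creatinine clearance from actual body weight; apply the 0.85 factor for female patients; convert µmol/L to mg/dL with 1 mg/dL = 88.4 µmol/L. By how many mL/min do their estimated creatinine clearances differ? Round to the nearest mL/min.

Patient 1: SCr = 258 / 88.4 = 2.919 mg/dL
Patient 1: CrCl = (140 − 41) × 82.1 / (72 × 2.919) = 8127.9 / 210.17 ≈ 38.7 mL/min
Patient 2: CrCl = (140 − 72) × 78.2 / (72 × 2.05) × 0.85 = 5317.6 / 147.60 × 0.85 ≈ 30.6 mL/min
|38.7 − 30.6| = 8.1 mL/min

8 mL/min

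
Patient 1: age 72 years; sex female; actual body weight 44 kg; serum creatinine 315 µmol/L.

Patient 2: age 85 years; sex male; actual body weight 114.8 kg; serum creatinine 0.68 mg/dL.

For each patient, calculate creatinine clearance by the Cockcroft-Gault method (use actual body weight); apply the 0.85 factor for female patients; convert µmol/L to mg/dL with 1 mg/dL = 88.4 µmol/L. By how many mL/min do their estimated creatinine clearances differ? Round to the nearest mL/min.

Patient 1: SCr = 315 / 88.4 = 3.563 mg/dL
Patient 1: CrCl = (140 − 72) × 44 / (72 × 3.563) × 0.85 = 2992.0 / 256.54 × 0.85 ≈ 9.9 mL/min
Patient 2: CrCl = (140 − 85) × 114.8 / (72 × 0.68) = 6314.0 / 48.96 ≈ 129.0 mL/min
|9.9 − 129.0| = 119.1 mL/min

119 mL/min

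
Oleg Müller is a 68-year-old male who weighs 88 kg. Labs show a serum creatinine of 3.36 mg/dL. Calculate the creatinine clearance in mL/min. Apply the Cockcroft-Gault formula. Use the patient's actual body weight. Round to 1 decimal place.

CrCl = (140 − 68) × 88 / (72 × 3.36) = 6336.0 / 241.92 ≈ 26.2 mL/min

26.2 mL/min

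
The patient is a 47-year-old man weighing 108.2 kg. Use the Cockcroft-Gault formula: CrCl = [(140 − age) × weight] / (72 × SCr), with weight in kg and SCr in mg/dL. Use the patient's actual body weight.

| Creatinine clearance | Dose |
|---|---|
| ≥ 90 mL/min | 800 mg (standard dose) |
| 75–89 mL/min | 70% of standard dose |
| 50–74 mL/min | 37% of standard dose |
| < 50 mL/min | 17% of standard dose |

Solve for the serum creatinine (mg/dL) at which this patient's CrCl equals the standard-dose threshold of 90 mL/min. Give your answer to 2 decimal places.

Standard dose requires CrCl ≥ 90 mL/min.
Set (140 − 47) × 108.2 / (72 × SCr) = 90
SCr = (140 − 47) × 108.2 / (72 × 90) = 1.553 mg/dL

1.55 mg/dL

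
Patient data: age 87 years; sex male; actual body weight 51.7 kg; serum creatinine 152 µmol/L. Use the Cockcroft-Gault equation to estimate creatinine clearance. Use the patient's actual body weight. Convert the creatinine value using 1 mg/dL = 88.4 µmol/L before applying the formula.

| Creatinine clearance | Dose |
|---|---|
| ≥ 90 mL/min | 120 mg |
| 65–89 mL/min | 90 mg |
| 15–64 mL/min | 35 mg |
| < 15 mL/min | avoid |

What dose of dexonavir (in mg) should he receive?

35 mg

SCr = 152 / 88.4 = 1.719 mg/dL
CrCl = (140 − 87) × 51.7 / (72 × 1.719) = 2740.1 / 123.77 ≈ 22.1 mL/min
CrCl ≈ 22 mL/min → bracket 15–64 mL/min.
Dose for this bracket: 35 mg.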